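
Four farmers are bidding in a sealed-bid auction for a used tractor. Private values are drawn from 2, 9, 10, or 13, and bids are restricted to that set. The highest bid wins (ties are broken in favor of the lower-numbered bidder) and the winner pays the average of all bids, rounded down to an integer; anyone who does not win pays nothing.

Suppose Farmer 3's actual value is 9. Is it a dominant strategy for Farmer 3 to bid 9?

No

Consider the case where Farmer 1 bids 2, Farmer 2 bids 2 and Farmer 4 bids 10.
Truthful bid 9: loses, pays 0, utility 0.
Bid 10 instead: wins, pays 6, utility 9 - 6 = 3.
Since 3 > 0, bidding 10 is strictly better here, so truthful bidding is not dominant.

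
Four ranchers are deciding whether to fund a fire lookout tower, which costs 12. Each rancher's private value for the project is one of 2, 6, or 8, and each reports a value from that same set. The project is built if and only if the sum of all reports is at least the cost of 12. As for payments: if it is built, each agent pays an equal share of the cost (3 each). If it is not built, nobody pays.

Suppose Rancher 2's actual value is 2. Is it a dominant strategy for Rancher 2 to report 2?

Check each profile of the others' reports and compare truth against every alternative report.
Others report (2, 2, 2): truth gives 0, best alternative gives -1.
Others report (2, 2, 6): truth gives -1, best alternative gives -1.
Others report (2, 2, 8): truth gives -1, best alternative gives -1.
Others report (2, 6, 2): truth gives -1, best alternative gives -1.
Others report (2, 6, 6): truth gives -1, best alternative gives -1.
Others report (2, 6, 8): truth gives -1, best alternative gives -1.
(Remaining 21 profiles checked similarly; truth is weakly best in each.)
In every case the truthful report is at least as good as any alternative, so it is a dominant strategy.

Yes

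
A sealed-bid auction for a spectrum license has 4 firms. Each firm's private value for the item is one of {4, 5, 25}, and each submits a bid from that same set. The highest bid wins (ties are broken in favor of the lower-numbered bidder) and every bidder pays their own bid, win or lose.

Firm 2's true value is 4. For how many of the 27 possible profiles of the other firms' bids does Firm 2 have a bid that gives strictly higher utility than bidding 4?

4

Others bid (4, 4, 4): truth gives -4; bid 5 gives -1 > -4. Violating.
Others bid (4, 4, 5): truth gives -4; bid 5 gives -1 > -4. Violating.
Others bid (4, 5, 4): truth gives -4; bid 5 gives -1 > -4. Violating.
Others bid (4, 5, 5): truth gives -4; bid 5 gives -1 > -4. Violating.
Others bid (4, 4, 25): truth gives -4; no alternative beats it.
Others bid (4, 5, 25): truth gives -4; no alternative beats it.
(Checking all 27 profiles: 4 have a profitable deviation, 23 do not.)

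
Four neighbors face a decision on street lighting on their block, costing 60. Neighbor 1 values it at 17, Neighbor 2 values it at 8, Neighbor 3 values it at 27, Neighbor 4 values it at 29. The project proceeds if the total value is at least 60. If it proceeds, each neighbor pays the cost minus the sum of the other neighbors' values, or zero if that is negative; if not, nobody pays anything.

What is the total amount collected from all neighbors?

14

Total value 81 ≥ cost 60, so it is built.
Neighbor 1: others sum to 64; max(0, 60 - 64) = 0.
Neighbor 2: others sum to 73; max(0, 60 - 73) = 0.
Neighbor 3: others sum to 54; max(0, 60 - 54) = 6.
Neighbor 4: others sum to 52; max(0, 60 - 52) = 8.
Total collected = 0 + 0 + 6 + 8 = 14.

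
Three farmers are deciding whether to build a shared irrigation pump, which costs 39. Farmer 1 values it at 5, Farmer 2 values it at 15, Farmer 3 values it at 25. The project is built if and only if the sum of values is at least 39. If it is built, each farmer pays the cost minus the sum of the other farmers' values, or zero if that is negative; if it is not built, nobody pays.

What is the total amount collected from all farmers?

28

Total value 45 ≥ cost 39, so it is built.
Farmer 1: others sum to 40; max(0, 39 - 40) = 0.
Farmer 2: others sum to 30; max(0, 39 - 30) = 9.
Farmer 3: others sum to 20; max(0, 39 - 20) = 19.
Total collected = 0 + 9 + 19 = 28.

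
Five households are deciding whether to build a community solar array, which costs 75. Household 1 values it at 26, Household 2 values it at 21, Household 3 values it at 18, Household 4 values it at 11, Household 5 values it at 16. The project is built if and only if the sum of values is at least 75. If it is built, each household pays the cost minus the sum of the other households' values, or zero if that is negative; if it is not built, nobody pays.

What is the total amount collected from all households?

Total value 92 ≥ cost 75, so it is built.
Household 1: others sum to 66; max(0, 75 - 66) = 9.
Household 2: others sum to 71; max(0, 75 - 71) = 4.
Household 3: others sum to 74; max(0, 75 - 74) = 1.
Household 4: others sum to 81; max(0, 75 - 81) = 0.
Household 5: others sum to 76; max(0, 75 - 76) = 0.
Total collected = 9 + 4 + 1 + 0 + 0 = 14.

14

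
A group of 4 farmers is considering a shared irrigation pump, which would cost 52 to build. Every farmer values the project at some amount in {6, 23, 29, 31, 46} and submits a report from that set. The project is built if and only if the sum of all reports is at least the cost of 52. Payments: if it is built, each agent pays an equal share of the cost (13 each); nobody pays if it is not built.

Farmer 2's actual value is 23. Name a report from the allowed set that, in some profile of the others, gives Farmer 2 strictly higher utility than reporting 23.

46

Suppose Farmer 1 reports 6, Farmer 3 reports 6 and Farmer 4 reports 6.
Report 23: project not built, utility 0.
Report 46: project built, pays 13, utility 23 - 13 = 10.
So reporting 46 beats truth here (10 > 0).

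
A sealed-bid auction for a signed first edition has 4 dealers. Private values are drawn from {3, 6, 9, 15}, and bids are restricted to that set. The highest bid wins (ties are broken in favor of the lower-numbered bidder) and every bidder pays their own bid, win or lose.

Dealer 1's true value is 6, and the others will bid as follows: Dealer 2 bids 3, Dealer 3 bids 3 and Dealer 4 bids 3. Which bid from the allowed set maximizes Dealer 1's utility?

3

Bid 3: wins, pays 3, utility 6 - 3 = 3.
Bid 6: wins, pays 6, utility 6 - 6 = 0.
Bid 9: wins, pays 9, utility 6 - 9 = -3.
Bid 15: wins, pays 15, utility 6 - 15 = -9.
The best choice is 3 with utility 3.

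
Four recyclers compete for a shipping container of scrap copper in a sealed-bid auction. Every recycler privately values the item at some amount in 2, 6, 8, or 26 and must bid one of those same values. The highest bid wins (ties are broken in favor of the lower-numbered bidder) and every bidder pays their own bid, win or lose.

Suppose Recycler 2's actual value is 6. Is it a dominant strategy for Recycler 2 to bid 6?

Consider the case where Recycler 1 bids 2, Recycler 3 bids 2 and Recycler 4 bids 8.
Truthful bid 6: loses but pays 6, utility -6.
Bid 2 instead: loses but pays 2, utility -2.
Since -2 > -6, bidding 2 is strictly better here, so truthful bidding is not dominant.

No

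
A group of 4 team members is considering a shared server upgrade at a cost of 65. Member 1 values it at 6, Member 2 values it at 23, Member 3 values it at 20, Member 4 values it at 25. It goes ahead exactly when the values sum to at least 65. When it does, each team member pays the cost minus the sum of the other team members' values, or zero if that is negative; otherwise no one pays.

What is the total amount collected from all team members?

Total value 74 ≥ cost 65, so it is built.
Member 1: others sum to 68; max(0, 65 - 68) = 0.
Member 2: others sum to 51; max(0, 65 - 51) = 14.
Member 3: others sum to 54; max(0, 65 - 54) = 11.
Member 4: others sum to 49; max(0, 65 - 49) = 16.
Total collected = 0 + 14 + 11 + 16 = 41.

41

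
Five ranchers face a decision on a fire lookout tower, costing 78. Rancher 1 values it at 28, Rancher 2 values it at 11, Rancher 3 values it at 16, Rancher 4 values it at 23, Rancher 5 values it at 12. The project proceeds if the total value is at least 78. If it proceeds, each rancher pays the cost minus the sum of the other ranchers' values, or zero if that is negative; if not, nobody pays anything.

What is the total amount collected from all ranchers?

31

Total value 90 ≥ cost 78, so it is built.
Rancher 1: others sum to 62; max(0, 78 - 62) = 16.
Rancher 2: others sum to 79; max(0, 78 - 79) = 0.
Rancher 3: others sum to 74; max(0, 78 - 74) = 4.
Rancher 4: others sum to 67; max(0, 78 - 67) = 11.
Rancher 5: others sum to 78; max(0, 78 - 78) = 0.
Total collected = 16 + 0 + 4 + 11 + 0 = 31.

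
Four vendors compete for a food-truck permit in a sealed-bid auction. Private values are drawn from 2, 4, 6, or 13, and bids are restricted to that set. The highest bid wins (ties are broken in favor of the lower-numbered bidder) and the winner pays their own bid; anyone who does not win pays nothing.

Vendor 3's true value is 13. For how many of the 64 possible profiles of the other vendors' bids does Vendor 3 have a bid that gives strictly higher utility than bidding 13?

Others bid (2, 2, 2): truth gives 0; bid 4 gives 9 > 0. Violating.
Others bid (2, 2, 4): truth gives 0; bid 4 gives 9 > 0. Violating.
Others bid (2, 2, 6): truth gives 0; bid 6 gives 7 > 0. Violating.
Others bid (2, 4, 2): truth gives 0; bid 6 gives 7 > 0. Violating.
Others bid (2, 2, 13): truth gives 0; no alternative beats it.
Others bid (2, 4, 13): truth gives 0; no alternative beats it.
(Checking all 64 profiles: 12 have a profitable deviation, 52 do not.)

12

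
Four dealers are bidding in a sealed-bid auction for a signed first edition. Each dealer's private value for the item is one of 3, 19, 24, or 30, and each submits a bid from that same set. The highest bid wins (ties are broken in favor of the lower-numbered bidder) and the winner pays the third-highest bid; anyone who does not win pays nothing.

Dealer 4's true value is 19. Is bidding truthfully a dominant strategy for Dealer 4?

No

Consider the case where Dealer 1 bids 3, Dealer 2 bids 3 and Dealer 3 bids 19.
Truthful bid 19: loses, pays 0, utility 0.
Bid 24 instead: wins, pays 3, utility 19 - 3 = 16.
Since 16 > 0, bidding 24 is strictly better here, so truthful bidding is not dominant.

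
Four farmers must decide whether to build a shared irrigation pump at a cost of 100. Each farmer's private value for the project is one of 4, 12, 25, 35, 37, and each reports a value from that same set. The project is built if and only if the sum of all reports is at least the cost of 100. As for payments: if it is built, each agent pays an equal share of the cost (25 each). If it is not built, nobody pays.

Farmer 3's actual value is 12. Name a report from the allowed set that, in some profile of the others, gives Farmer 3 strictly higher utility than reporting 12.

4

Suppose Farmer 1 reports 25, Farmer 2 reports 35 and Farmer 4 reports 35.
Report 12: project built, pays 25, utility 12 - 25 = -13.
Report 4: project not built, utility 0.
So reporting 4 beats truth here (0 > -13).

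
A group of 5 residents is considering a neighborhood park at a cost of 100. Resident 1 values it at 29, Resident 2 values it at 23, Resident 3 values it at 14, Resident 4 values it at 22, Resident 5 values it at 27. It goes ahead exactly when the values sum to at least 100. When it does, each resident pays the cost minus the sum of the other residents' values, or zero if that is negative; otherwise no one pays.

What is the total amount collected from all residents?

41

Total value 115 ≥ cost 100, so it is built.
Resident 1: others sum to 86; max(0, 100 - 86) = 14.
Resident 2: others sum to 92; max(0, 100 - 92) = 8.
Resident 3: others sum to 101; max(0, 100 - 101) = 0.
Resident 4: others sum to 93; max(0, 100 - 93) = 7.
Resident 5: others sum to 88; max(0, 100 - 88) = 12.
Total collected = 14 + 8 + 0 + 7 + 12 = 41.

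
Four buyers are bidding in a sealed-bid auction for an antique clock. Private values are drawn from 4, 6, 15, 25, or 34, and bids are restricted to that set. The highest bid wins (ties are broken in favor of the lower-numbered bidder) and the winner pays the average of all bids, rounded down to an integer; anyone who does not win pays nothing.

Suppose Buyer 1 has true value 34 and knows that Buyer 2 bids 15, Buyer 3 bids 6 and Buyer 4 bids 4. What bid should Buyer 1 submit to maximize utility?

15

Bid 4: loses, pays 0, utility 0.
Bid 6: loses, pays 0, utility 0.
Bid 15: wins, pays 10, utility 34 - 10 = 24.
Bid 25: wins, pays 12, utility 34 - 12 = 22.
Bid 34: wins, pays 14, utility 34 - 14 = 20.
The best choice is 15 with utility 24.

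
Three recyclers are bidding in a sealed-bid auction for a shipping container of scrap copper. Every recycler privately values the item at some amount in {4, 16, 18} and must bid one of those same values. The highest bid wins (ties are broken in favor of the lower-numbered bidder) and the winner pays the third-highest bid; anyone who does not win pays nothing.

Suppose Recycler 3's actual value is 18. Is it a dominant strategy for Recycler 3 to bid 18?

Yes

Check each profile of the others' bids and compare truth against every alternative bid.
Others bid (4, 16): truth gives 14, best alternative gives 0.
Others bid (16, 4): truth gives 14, best alternative gives 0.
Others bid (16, 16): truth gives 2, best alternative gives 0.
Others bid (4, 4): truth gives 14, best alternative gives 14.
Others bid (4, 18): truth gives 0, best alternative gives 0.
Others bid (16, 18): truth gives 0, best alternative gives 0.
(Remaining 3 profiles checked similarly; truth is weakly best in each.)
In every case the truthful bid is at least as good as any alternative, so it is a dominant strategy.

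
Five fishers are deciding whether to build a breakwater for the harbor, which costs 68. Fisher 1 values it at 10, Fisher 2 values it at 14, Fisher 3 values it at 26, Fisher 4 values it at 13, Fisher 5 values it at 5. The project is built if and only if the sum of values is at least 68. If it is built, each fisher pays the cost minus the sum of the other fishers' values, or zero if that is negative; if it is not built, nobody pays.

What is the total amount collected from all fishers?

68

Total value 68 ≥ cost 68, so it is built.
Fisher 1: others sum to 58; max(0, 68 - 58) = 10.
Fisher 2: others sum to 54; max(0, 68 - 54) = 14.
Fisher 3: others sum to 42; max(0, 68 - 42) = 26.
Fisher 4: others sum to 55; max(0, 68 - 55) = 13.
Fisher 5: others sum to 63; max(0, 68 - 63) = 5.
Total collected = 10 + 14 + 26 + 13 + 5 = 68.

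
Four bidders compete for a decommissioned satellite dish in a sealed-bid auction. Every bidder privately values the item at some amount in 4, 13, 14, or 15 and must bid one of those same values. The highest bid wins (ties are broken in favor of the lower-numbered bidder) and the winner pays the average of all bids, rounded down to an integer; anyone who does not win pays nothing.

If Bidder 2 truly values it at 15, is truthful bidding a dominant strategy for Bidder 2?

Consider the case where Bidder 1 bids 4, Bidder 3 bids 4 and Bidder 4 bids 13.
Truthful bid 15: wins, pays 9, utility 15 - 9 = 6.
Bid 13 instead: wins, pays 8, utility 15 - 8 = 7.
Since 7 > 6, bidding 13 is strictly better here, so truthful bidding is not dominant.

No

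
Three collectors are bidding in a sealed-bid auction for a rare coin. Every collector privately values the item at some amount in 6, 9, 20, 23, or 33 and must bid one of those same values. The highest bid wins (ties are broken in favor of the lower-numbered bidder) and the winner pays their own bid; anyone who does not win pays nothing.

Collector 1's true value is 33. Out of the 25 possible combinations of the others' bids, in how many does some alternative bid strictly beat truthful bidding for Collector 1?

Others bid (6, 6): truth gives 0; bid 6 gives 27 > 0. Violating.
Others bid (6, 9): truth gives 0; bid 9 gives 24 > 0. Violating.
Others bid (6, 20): truth gives 0; bid 20 gives 13 > 0. Violating.
Others bid (6, 23): truth gives 0; bid 23 gives 10 > 0. Violating.
Others bid (6, 33): truth gives 0; no alternative beats it.
Others bid (9, 33): truth gives 0; no alternative beats it.
(Checking all 25 profiles: 16 have a profitable deviation, 9 do not.)

16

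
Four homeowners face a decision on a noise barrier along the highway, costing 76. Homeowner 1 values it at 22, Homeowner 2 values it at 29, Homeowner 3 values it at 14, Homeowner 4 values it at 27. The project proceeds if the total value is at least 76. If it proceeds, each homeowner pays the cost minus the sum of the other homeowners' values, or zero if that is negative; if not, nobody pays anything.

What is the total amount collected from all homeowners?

30

Total value 92 ≥ cost 76, so it is built.
Homeowner 1: others sum to 70; max(0, 76 - 70) = 6.
Homeowner 2: others sum to 63; max(0, 76 - 63) = 13.
Homeowner 3: others sum to 78; max(0, 76 - 78) = 0.
Homeowner 4: others sum to 65; max(0, 76 - 65) = 11.
Total collected = 6 + 13 + 0 + 11 = 30.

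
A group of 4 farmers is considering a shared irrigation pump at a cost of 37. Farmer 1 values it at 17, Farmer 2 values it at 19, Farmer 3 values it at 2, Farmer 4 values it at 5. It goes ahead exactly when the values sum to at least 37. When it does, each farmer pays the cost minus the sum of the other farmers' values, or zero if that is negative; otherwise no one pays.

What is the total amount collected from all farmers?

24

Total value 43 ≥ cost 37, so it is built.
Farmer 1: others sum to 26; max(0, 37 - 26) = 11.
Farmer 2: others sum to 24; max(0, 37 - 24) = 13.
Farmer 3: others sum to 41; max(0, 37 - 41) = 0.
Farmer 4: others sum to 38; max(0, 37 - 38) = 0.
Total collected = 11 + 13 + 0 + 0 = 24.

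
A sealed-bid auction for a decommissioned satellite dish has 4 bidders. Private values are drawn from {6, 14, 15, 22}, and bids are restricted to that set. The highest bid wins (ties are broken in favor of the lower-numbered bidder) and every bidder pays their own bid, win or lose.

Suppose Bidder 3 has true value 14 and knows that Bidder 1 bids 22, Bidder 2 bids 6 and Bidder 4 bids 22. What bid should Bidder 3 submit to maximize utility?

Bid 6: loses but pays 6, utility -6.
Bid 14: loses but pays 14, utility -14.
Bid 15: loses but pays 15, utility -15.
Bid 22: loses but pays 22, utility -22.
The best choice is 6 with utility -6.

6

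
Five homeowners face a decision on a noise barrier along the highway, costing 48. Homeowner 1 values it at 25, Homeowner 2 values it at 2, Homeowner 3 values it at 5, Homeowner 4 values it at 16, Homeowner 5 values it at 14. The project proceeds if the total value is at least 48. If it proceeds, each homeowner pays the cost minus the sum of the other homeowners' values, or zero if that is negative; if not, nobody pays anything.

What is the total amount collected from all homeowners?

Total value 62 ≥ cost 48, so it is built.
Homeowner 1: others sum to 37; max(0, 48 - 37) = 11.
Homeowner 2: others sum to 60; max(0, 48 - 60) = 0.
Homeowner 3: others sum to 57; max(0, 48 - 57) = 0.
Homeowner 4: others sum to 46; max(0, 48 - 46) = 2.
Homeowner 5: others sum to 48; max(0, 48 - 48) = 0.
Total collected = 11 + 0 + 0 + 2 + 0 = 13.

13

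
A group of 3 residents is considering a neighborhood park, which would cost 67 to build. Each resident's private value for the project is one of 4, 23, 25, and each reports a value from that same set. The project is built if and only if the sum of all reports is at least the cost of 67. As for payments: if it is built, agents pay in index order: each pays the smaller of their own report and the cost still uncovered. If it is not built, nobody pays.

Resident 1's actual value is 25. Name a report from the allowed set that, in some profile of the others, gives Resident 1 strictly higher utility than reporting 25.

Suppose Resident 2 reports 23 and Resident 3 reports 23.
Report 25: project built, pays 25, utility 25 - 25 = 0.
Report 23: project built, pays 23, utility 25 - 23 = 2.
So reporting 23 beats truth here (2 > 0).

23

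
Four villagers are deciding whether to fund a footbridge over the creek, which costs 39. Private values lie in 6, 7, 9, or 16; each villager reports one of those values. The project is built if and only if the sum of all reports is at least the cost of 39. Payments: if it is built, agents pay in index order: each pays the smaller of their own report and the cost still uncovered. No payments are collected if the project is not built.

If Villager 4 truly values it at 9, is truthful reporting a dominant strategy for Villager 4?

Check each profile of the others' reports and compare truth against every alternative report.
Others report (7, 16, 16): truth gives 9, best alternative gives 9.
Others report (9, 16, 16): truth gives 9, best alternative gives 9.
Others report (16, 7, 16): truth gives 9, best alternative gives 9.
Others report (16, 9, 16): truth gives 9, best alternative gives 9.
Others report (16, 16, 7): truth gives 9, best alternative gives 9.
Others report (16, 16, 9): truth gives 9, best alternative gives 9.
(Remaining 58 profiles checked similarly; truth is weakly best in each.)
In every case the truthful report is at least as good as any alternative, so it is a dominant strategy.

Yes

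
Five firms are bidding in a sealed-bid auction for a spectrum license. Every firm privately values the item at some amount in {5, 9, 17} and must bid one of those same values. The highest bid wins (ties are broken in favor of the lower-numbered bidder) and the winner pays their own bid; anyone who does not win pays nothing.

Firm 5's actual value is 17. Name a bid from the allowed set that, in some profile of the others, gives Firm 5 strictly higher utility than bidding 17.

9

Suppose Firm 1 bids 5, Firm 2 bids 5, Firm 3 bids 5 and Firm 4 bids 5.
Bid 17: wins, pays 17, utility 17 - 17 = 0.
Bid 9: wins, pays 9, utility 17 - 9 = 8.
So bidding 9 beats truth here (8 > 0).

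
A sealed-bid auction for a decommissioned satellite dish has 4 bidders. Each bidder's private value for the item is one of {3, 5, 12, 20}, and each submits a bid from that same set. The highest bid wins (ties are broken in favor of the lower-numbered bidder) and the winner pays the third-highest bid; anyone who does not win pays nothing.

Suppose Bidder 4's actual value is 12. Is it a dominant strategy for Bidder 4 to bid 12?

No

Consider the case where Bidder 1 bids 3, Bidder 2 bids 3 and Bidder 3 bids 12.
Truthful bid 12: loses, pays 0, utility 0.
Bid 20 instead: wins, pays 3, utility 12 - 3 = 9.
Since 9 > 0, bidding 20 is strictly better here, so truthful bidding is not dominant.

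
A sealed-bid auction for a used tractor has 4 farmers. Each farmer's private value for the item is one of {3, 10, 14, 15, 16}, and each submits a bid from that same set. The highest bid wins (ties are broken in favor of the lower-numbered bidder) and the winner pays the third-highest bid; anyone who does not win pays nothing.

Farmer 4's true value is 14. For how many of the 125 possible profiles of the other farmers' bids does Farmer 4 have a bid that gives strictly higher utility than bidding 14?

Others bid (3, 3, 14): truth gives 0; bid 15 gives 11 > 0. Violating.
Others bid (3, 3, 15): truth gives 0; bid 16 gives 11 > 0. Violating.
Others bid (3, 10, 14): truth gives 0; bid 15 gives 4 > 0. Violating.
Others bid (3, 10, 15): truth gives 0; bid 16 gives 4 > 0. Violating.
Others bid (3, 3, 3): truth gives 11; no alternative beats it.
Others bid (3, 3, 10): truth gives 11; no alternative beats it.
(Checking all 125 profiles: 24 have a profitable deviation, 101 do not.)

24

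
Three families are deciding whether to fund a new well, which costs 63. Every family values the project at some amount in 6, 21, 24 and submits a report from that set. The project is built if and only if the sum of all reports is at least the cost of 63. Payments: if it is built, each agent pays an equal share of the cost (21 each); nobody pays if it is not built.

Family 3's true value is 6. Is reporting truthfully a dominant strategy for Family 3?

Check each profile of the others' reports and compare truth against every alternative report.
Others report (21, 21): truth gives 0, best alternative gives -15.
Others report (21, 24): truth gives 0, best alternative gives -15.
Others report (24, 21): truth gives 0, best alternative gives -15.
Others report (24, 24): truth gives 0, best alternative gives -15.
Others report (6, 6): truth gives 0, best alternative gives 0.
Others report (6, 21): truth gives 0, best alternative gives 0.
(Remaining 3 profiles checked similarly; truth is weakly best in each.)
In every case the truthful report is at least as good as any alternative, so it is a dominant strategy.

Yes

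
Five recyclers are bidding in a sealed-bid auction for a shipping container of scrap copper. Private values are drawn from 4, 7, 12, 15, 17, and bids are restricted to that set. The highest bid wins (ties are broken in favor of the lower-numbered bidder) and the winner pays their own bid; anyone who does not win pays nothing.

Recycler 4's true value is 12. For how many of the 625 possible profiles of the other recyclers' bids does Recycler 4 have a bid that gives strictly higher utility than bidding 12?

2

Others bid (4, 4, 4, 4): truth gives 0; bid 7 gives 5 > 0. Violating.
Others bid (4, 4, 4, 7): truth gives 0; bid 7 gives 5 > 0. Violating.
Others bid (4, 4, 4, 12): truth gives 0; no alternative beats it.
Others bid (4, 4, 4, 15): truth gives 0; no alternative beats it.
(Checking all 625 profiles: 2 have a profitable deviation, 623 do not.)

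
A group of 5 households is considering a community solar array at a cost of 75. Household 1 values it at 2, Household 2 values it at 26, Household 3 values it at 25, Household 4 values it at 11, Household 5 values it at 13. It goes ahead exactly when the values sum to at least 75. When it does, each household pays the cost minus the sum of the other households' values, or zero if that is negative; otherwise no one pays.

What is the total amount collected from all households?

67

Total value 77 ≥ cost 75, so it is built.
Household 1: others sum to 75; max(0, 75 - 75) = 0.
Household 2: others sum to 51; max(0, 75 - 51) = 24.
Household 3: others sum to 52; max(0, 75 - 52) = 23.
Household 4: others sum to 66; max(0, 75 - 66) = 9.
Household 5: others sum to 64; max(0, 75 - 64) = 11.
Total collected = 0 + 24 + 23 + 9 + 11 = 67.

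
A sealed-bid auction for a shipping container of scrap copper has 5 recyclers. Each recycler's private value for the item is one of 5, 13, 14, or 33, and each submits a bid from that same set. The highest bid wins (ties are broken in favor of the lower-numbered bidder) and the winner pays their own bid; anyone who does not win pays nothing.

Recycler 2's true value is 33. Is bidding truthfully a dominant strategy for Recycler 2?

No

Consider the case where Recycler 1 bids 5, Recycler 3 bids 5, Recycler 4 bids 5 and Recycler 5 bids 5.
Truthful bid 33: wins, pays 33, utility 33 - 33 = 0.
Bid 13 instead: wins, pays 13, utility 33 - 13 = 20.
Since 20 > 0, bidding 13 is strictly better here, so truthful bidding is not dominant.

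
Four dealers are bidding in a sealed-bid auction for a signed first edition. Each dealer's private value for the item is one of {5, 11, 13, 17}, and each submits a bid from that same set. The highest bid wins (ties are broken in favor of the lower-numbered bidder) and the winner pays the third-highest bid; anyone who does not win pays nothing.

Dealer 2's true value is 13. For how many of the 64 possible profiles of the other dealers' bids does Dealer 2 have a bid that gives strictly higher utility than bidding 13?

Others bid (5, 5, 17): truth gives 0; bid 17 gives 8 > 0. Violating.
Others bid (5, 11, 17): truth gives 0; bid 17 gives 2 > 0. Violating.
Others bid (5, 17, 5): truth gives 0; bid 17 gives 8 > 0. Violating.
Others bid (5, 17, 11): truth gives 0; bid 17 gives 2 > 0. Violating.
Others bid (5, 5, 5): truth gives 8; no alternative beats it.
Others bid (5, 5, 11): truth gives 8; no alternative beats it.
(Checking all 64 profiles: 12 have a profitable deviation, 52 do not.)

12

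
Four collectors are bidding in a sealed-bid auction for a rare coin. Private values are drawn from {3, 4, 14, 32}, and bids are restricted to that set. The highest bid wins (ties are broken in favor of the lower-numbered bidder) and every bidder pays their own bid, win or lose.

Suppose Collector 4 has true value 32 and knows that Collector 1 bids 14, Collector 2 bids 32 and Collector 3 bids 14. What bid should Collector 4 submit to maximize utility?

3

Bid 3: loses but pays 3, utility -3.
Bid 4: loses but pays 4, utility -4.
Bid 14: loses but pays 14, utility -14.
Bid 32: loses but pays 32, utility -32.
The best choice is 3 with utility -3.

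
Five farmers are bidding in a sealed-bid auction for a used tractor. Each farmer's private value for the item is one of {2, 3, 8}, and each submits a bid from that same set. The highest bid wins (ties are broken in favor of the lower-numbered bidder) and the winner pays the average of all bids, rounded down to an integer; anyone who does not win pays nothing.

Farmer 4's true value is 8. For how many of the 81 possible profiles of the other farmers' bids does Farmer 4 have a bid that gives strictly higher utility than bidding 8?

2

Others bid (2, 2, 2, 2): truth gives 5; bid 3 gives 6 > 5. Violating.
Others bid (2, 2, 2, 3): truth gives 5; bid 3 gives 6 > 5. Violating.
Others bid (2, 2, 2, 8): truth gives 4; no alternative beats it.
Others bid (2, 2, 3, 2): truth gives 5; no alternative beats it.
(Checking all 81 profiles: 2 have a profitable deviation, 79 do not.)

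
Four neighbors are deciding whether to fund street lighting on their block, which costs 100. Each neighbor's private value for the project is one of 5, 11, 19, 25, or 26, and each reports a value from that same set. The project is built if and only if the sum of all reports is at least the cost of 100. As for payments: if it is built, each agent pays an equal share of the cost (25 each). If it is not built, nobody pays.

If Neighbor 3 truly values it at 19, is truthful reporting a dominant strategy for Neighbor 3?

Yes

Check each profile of the others' reports and compare truth against every alternative report.
Others report (5, 5, 5): truth gives 0, best alternative gives 0.
Others report (5, 5, 11): truth gives 0, best alternative gives 0.
Others report (5, 5, 19): truth gives 0, best alternative gives 0.
Others report (5, 5, 25): truth gives 0, best alternative gives 0.
Others report (5, 5, 26): truth gives 0, best alternative gives 0.
Others report (5, 11, 5): truth gives 0, best alternative gives 0.
(Remaining 119 profiles checked similarly; truth is weakly best in each.)
In every case the truthful report is at least as good as any alternative, so it is a dominant strategy.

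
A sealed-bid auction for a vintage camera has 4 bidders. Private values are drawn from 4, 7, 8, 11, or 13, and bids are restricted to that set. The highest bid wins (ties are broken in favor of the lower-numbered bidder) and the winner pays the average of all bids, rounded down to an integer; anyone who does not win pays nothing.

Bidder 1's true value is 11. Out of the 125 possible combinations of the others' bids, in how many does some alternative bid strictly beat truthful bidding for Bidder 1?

56

Others bid (4, 4, 4): truth gives 6; bid 4 gives 7 > 6. Violating.
Others bid (4, 4, 7): truth gives 5; bid 7 gives 6 > 5. Violating.
Others bid (4, 4, 13): truth gives 0; bid 13 gives 3 > 0. Violating.
Others bid (4, 7, 4): truth gives 5; bid 7 gives 6 > 5. Violating.
Others bid (4, 4, 8): truth gives 5; no alternative beats it.
Others bid (4, 4, 11): truth gives 4; no alternative beats it.
(Checking all 125 profiles: 56 have a profitable deviation, 69 do not.)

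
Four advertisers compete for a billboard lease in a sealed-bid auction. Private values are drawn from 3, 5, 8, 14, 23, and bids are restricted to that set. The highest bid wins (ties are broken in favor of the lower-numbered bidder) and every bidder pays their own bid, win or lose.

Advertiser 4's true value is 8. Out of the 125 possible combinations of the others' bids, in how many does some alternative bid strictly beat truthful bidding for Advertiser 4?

118

Others bid (3, 3, 3): truth gives 0; bid 5 gives 3 > 0. Violating.
Others bid (3, 3, 8): truth gives -8; bid 3 gives -3 > -8. Violating.
Others bid (3, 3, 14): truth gives -8; bid 3 gives -3 > -8. Violating.
Others bid (3, 3, 23): truth gives -8; bid 3 gives -3 > -8. Violating.
Others bid (3, 3, 5): truth gives 0; no alternative beats it.
Others bid (3, 5, 3): truth gives 0; no alternative beats it.
(Checking all 125 profiles: 118 have a profitable deviation, 7 do not.)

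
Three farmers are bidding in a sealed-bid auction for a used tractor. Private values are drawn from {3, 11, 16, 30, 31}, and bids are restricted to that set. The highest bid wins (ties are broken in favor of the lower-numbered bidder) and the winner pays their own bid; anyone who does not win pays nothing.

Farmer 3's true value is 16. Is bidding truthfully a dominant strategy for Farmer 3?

No

Consider the case where Farmer 1 bids 3 and Farmer 2 bids 3.
Truthful bid 16: wins, pays 16, utility 16 - 16 = 0.
Bid 11 instead: wins, pays 11, utility 16 - 11 = 5.
Since 5 > 0, bidding 11 is strictly better here, so truthful bidding is not dominant.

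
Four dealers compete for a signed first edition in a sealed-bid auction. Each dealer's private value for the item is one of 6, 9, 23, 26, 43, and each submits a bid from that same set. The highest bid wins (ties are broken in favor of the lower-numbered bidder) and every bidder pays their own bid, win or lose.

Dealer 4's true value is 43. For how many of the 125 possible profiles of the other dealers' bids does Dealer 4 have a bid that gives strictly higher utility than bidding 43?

Others bid (6, 6, 6): truth gives 0; bid 9 gives 34 > 0. Violating.
Others bid (6, 6, 9): truth gives 0; bid 23 gives 20 > 0. Violating.
Others bid (6, 6, 23): truth gives 0; bid 26 gives 17 > 0. Violating.
Others bid (6, 6, 43): truth gives -43; bid 6 gives -6 > -43. Violating.
Others bid (6, 6, 26): truth gives 0; no alternative beats it.
Others bid (6, 9, 26): truth gives 0; no alternative beats it.
(Checking all 125 profiles: 88 have a profitable deviation, 37 do not.)

88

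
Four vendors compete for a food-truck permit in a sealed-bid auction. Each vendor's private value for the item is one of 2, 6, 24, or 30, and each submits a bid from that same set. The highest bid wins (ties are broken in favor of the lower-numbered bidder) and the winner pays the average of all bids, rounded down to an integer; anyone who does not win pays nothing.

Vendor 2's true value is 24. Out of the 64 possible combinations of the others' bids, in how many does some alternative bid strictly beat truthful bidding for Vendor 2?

29

Others bid (2, 2, 2): truth gives 17; bid 6 gives 21 > 17. Violating.
Others bid (2, 2, 6): truth gives 16; bid 6 gives 20 > 16. Violating.
Others bid (2, 2, 30): truth gives 0; bid 30 gives 8 > 0. Violating.
Others bid (2, 6, 2): truth gives 16; bid 6 gives 20 > 16. Violating.
Others bid (2, 2, 24): truth gives 11; no alternative beats it.
Others bid (2, 6, 24): truth gives 10; no alternative beats it.
(Checking all 64 profiles: 29 have a profitable deviation, 35 do not.)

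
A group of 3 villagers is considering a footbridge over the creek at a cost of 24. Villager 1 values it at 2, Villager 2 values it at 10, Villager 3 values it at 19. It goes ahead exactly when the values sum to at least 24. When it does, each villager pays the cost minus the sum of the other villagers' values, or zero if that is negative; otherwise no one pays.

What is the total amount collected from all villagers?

15

Total value 31 ≥ cost 24, so it is built.
Villager 1: others sum to 29; max(0, 24 - 29) = 0.
Villager 2: others sum to 21; max(0, 24 - 21) = 3.
Villager 3: others sum to 12; max(0, 24 - 12) = 12.
Total collected = 0 + 3 + 12 = 15.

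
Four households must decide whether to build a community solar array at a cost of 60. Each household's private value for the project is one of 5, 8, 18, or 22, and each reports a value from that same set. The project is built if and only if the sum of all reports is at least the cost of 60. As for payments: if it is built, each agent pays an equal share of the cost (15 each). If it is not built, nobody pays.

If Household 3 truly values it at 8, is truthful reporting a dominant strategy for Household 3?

No

Consider the case where Household 1 reports 8, Household 2 reports 22 and Household 4 reports 22.
Truthful report 8: project built, pays 15, utility 8 - 15 = -7.
Report 5 instead: project not built, utility 0.
Since 0 > -7, reporting 5 is strictly better here, so truthful reporting is not dominant.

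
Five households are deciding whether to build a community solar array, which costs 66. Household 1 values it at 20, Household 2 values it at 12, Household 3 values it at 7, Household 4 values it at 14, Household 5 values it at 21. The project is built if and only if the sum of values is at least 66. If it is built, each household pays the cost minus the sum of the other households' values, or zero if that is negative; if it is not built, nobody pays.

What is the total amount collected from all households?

35

Total value 74 ≥ cost 66, so it is built.
Household 1: others sum to 54; max(0, 66 - 54) = 12.
Household 2: others sum to 62; max(0, 66 - 62) = 4.
Household 3: others sum to 67; max(0, 66 - 67) = 0.
Household 4: others sum to 60; max(0, 66 - 60) = 6.
Household 5: others sum to 53; max(0, 66 - 53) = 13.
Total collected = 12 + 4 + 0 + 6 + 13 = 35.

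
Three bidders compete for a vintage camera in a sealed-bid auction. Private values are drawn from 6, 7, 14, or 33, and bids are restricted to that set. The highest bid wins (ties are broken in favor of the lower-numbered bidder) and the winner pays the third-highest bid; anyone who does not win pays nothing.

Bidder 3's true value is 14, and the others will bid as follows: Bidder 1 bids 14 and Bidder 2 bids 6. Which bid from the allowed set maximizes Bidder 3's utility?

33

Bid 6: loses, pays 0, utility 0.
Bid 7: loses, pays 0, utility 0.
Bid 14: loses, pays 0, utility 0.
Bid 33: wins, pays 6, utility 14 - 6 = 8.
The best choice is 33 with utility 8.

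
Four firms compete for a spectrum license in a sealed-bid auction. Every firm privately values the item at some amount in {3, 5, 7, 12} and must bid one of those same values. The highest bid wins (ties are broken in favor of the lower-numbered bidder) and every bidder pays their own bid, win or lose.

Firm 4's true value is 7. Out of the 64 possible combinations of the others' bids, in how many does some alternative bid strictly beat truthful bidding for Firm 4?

Others bid (3, 3, 3): truth gives 0; bid 5 gives 2 > 0. Violating.
Others bid (3, 3, 7): truth gives -7; bid 3 gives -3 > -7. Violating.
Others bid (3, 3, 12): truth gives -7; bid 3 gives -3 > -7. Violating.
Others bid (3, 5, 7): truth gives -7; bid 3 gives -3 > -7. Violating.
Others bid (3, 3, 5): truth gives 0; no alternative beats it.
Others bid (3, 5, 3): truth gives 0; no alternative beats it.
(Checking all 64 profiles: 57 have a profitable deviation, 7 do not.)

57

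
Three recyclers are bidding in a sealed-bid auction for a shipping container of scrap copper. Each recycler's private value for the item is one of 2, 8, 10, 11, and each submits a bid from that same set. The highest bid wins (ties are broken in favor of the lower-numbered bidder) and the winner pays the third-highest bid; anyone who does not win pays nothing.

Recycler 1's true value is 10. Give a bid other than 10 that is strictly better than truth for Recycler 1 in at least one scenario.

Suppose Recycler 2 bids 2 and Recycler 3 bids 11.
Bid 10: loses, pays 0, utility 0.
Bid 11: wins, pays 2, utility 10 - 2 = 8.
So bidding 11 beats truth here (8 > 0).

11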